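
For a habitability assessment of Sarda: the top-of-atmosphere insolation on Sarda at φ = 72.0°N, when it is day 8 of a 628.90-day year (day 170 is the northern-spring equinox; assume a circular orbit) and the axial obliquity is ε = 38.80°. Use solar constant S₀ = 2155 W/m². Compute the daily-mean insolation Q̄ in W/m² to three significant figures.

Q̄ ≈ 0.00 W/m²

Solar longitude: λ_s = 360° × (8 − 170)/628.90 = -92.733°, i.e. -92.733° + 360° = 267.267°.
sin δ = sin 38.80° × sin 267.267° = -0.62589, so δ = -38.748°.
cos H₀ = −tan(+72.0°) tan(-38.748°) = 2.4699 ≥ 1 ⇒ polar night, H₀ = 0 and Q̄ = 0.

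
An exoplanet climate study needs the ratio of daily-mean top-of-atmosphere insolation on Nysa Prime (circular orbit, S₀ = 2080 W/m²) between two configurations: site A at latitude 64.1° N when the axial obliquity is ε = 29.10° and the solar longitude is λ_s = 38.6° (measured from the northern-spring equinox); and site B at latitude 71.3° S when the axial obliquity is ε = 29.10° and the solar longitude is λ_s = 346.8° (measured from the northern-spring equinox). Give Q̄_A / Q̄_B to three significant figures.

— Configuration A (φ=+64.1°):
Solar declination: sin δ = sin ε · sin λ_s = sin 29.10° × sin 38.6° = 0.30341, so δ = +17.663°.
cos H₀ = −tan(+64.1°) tan(+17.663°) = -0.6558, H₀ = 2.2860 rad.
Bracket: H₀ sin φ sin δ + cos φ cos δ sin H₀ = 2.2860×0.89956×0.30341 + 0.43680×0.95286×0.75496 = 0.623931 + 0.314221 = 0.938152.
Q̄ = (S₀/π) × [bracket] = (2080/π) × 0.938152 = 621.14 W/m².
— Configuration B (φ=-71.3°):
Solar declination: sin δ = sin ε · sin λ_s = sin 29.10° × sin 346.8° = -0.11106, so δ = -6.376°.
cos H₀ = −tan(-71.3°) tan(-6.376°) = -0.3301, H₀ = 1.9072 rad.
Bracket: H₀ sin φ sin δ + cos φ cos δ sin H₀ = 1.9072×-0.94721×-0.11106 + 0.32061×0.99381×0.94393 = 0.200632 + 0.300760 = 0.501392.
Q̄ = (S₀/π) × [bracket] = (2080/π) × 0.501392 = 331.96 W/m².
Ratio Q̄_A / Q̄_B = 621.14 / 331.96 = 1.871.

Q̄_A / Q̄_B ≈ 1.87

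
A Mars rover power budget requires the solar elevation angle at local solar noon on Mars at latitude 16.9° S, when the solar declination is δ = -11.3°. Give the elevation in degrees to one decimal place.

At local noon the hour angle is zero, so the zenith angle equals |φ − δ| = |-16.9° − (-11.300°)| = 5.600°.
Elevation = 90° − 5.600° = 84.4°.

84.4°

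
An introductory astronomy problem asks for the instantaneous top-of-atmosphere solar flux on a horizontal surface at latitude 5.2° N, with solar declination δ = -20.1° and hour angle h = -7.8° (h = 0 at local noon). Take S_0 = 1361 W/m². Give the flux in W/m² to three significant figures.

1.22e+03 W/m²

cos θ_z = sin ϕ sin δ + cos ϕ cos δ cos h = -0.031147 + 0.926576 = 0.895429.
Flux = S_0 · cos θ_z = 1361 × 0.895429 = 1219 W/m².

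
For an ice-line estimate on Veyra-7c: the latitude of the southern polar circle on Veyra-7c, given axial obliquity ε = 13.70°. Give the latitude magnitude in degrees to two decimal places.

76.30°

The polar circle is the lowest latitude that experiences at least one full rotation of continuous darkness at the northern-summer solstice; it lies at |φ| = 90° − ε = 90° − 13.70° = 76.30°.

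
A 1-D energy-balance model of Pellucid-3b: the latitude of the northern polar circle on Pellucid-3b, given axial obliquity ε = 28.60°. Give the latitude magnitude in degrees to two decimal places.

61.40°

The polar circle is the lowest latitude that experiences at least one full rotation of continuous daylight at the northern-summer solstice; it lies at |φ| = 90° − ε = 90° − 28.60° = 61.40°.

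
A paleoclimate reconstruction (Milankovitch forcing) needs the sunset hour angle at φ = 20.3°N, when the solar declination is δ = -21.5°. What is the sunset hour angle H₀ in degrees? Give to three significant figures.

cos H₀ = −tan φ · tan δ = −tan(+20.3°) × tan(-21.500°) = 0.1457, so H₀ = 1.4246 rad = 81.62°.

H₀ = 81.6°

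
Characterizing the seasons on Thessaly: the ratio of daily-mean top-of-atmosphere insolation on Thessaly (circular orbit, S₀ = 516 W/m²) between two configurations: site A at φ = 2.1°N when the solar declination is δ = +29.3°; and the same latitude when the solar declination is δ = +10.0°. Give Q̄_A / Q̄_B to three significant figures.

Q̄_A / Q̄_B ≈ 0.905

— Configuration A (φ=+2.1°):
cos H₀ = −tan(+2.1°) tan(+29.300°) = -0.0206, H₀ = 1.5914 rad.
Bracket: H₀ sin φ sin δ + cos φ cos δ sin H₀ = 1.5914×0.03664×0.48938 + 0.99933×0.87207×0.99979 = 0.028535 + 0.871303 = 0.899838.
Q̄ = (S₀/π) × [bracket] = (516/π) × 0.899838 = 147.80 W/m².
— Configuration B (φ=+2.1°):
cos H₀ = −tan(+2.1°) tan(+10.000°) = -0.0065, H₀ = 1.5773 rad.
Bracket: H₀ sin φ sin δ + cos φ cos δ sin H₀ = 1.5773×0.03664×0.17365 + 0.99933×0.98481×0.99998 = 0.010036 + 0.984130 = 0.994166.
Q̄ = (S₀/π) × [bracket] = (516/π) × 0.994166 = 163.29 W/m².
Ratio Q̄_A / Q̄_B = 147.80 / 163.29 = 0.9051.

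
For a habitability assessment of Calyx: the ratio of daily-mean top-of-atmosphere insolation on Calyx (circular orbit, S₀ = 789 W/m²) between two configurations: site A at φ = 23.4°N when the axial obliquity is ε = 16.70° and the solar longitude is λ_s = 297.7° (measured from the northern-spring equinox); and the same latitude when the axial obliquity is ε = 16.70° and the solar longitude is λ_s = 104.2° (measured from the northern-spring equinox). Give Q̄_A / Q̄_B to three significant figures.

Q̄_A / Q̄_B ≈ 0.692

— Configuration A (φ=+23.4°):
Solar declination: sin δ = sin ε · sin λ_s = sin 16.70° × sin 297.7° = -0.25443, so δ = -14.740°.
cos H₀ = −tan(+23.4°) tan(-14.740°) = 0.1138, H₀ = 1.4567 rad.
Bracket: H₀ sin φ sin δ + cos φ cos δ sin H₀ = 1.4567×0.39715×-0.25443 + 0.91775×0.96709×0.99350 = -0.147195 + 0.881778 = 0.734583.
Q̄ = (S₀/π) × [bracket] = (789/π) × 0.734583 = 184.49 W/m².
— Configuration B (φ=+23.4°):
Solar declination: sin δ = sin ε · sin λ_s = sin 16.70° × sin 104.2° = 0.27858, so δ = +16.175°.
cos H₀ = −tan(+23.4°) tan(+16.175°) = -0.1255, H₀ = 1.6966 rad.
Bracket: H₀ sin φ sin δ + cos φ cos δ sin H₀ = 1.6966×0.39715×0.27858 + 0.91775×0.96041×0.99209 = 0.187709 + 0.874444 = 1.062153.
Q̄ = (S₀/π) × [bracket] = (789/π) × 1.062153 = 266.76 W/m².
Ratio Q̄_A / Q̄_B = 184.49 / 266.76 = 0.6916.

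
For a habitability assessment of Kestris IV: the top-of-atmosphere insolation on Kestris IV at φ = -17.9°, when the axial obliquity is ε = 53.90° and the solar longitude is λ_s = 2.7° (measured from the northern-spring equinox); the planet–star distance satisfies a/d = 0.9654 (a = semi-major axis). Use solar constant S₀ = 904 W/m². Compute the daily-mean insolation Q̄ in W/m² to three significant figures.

Q̄ ≈ 250 W/m²

Solar declination: sin δ = sin ε · sin λ_s = sin 53.90° × sin 2.7° = 0.03806, so δ = +2.181°.
cos H₀ = −tan(-17.9°) tan(+2.181°) = 0.0123, H₀ = 1.5585 rad.
Bracket: H₀ sin φ sin δ + cos φ cos δ sin H₀ = 1.5585×-0.30736×0.03806 + 0.95159×0.99928×0.99992 = -0.018232 + 0.950829 = 0.932597.
Inverse-square distance factor (a/d)² = 0.9654² = 0.931997.
Q̄ = (S₀/π) × 0.931997 × [bracket] = (904/π) × 0.931997 × 0.932597 = 250.1 W/m².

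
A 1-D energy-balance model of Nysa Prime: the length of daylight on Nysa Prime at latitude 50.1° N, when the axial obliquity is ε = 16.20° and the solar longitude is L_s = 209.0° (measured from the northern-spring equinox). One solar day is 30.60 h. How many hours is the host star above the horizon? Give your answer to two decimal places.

13.70 h

Solar declination: sin δ = sin ε · sin L_s = sin 16.20° × sin 209.0° = -0.13526, so δ = -7.774°.
cos h₀ = −tan ϕ · tan δ = −tan(+50.1°) × tan(-7.774°) = 0.1633, so h₀ = 1.4068 rad = 80.60°.
Daylight = 2h₀/(2π) × 30.60 h = (1.4068/π) × 30.60 = 13.70 h.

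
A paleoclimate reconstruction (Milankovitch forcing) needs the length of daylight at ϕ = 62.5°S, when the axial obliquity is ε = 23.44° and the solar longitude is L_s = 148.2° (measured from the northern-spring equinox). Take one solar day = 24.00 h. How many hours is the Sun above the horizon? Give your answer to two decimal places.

Solar declination: sin δ = sin ε · sin L_s = sin 23.44° × sin 148.2° = 0.20962, so δ = +12.100°.
cos h₀ = −tan ϕ · tan δ = −tan(-62.5°) × tan(+12.100°) = 0.4118, so h₀ = 1.1463 rad = 65.68°.
Daylight = 2h₀/(2π) × 24.00 h = (1.1463/π) × 24.00 = 8.76 h.

8.76 h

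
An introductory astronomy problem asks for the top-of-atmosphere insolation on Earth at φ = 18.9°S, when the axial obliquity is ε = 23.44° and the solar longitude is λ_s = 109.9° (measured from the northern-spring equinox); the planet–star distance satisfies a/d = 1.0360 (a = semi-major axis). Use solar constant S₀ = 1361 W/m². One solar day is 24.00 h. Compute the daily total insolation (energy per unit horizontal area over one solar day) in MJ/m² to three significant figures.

27.9 MJ/m²

Solar declination: sin δ = sin ε · sin λ_s = sin 23.44° × sin 109.9° = 0.37404, so δ = +21.965°.
cos H₀ = −tan(-18.9°) tan(+21.965°) = 0.1381, H₀ = 1.4323 rad.
Bracket: H₀ sin φ sin δ + cos φ cos δ sin H₀ = 1.4323×-0.32392×0.37404 + 0.94609×0.92741×0.99042 = -0.173536 + 0.869008 = 0.695472.
Inverse-square distance factor (a/d)² = 1.0360² = 1.073296.
Q̄ = (S₀/π) × 1.073296 × [bracket] = (1361/π) × 1.073296 × 0.695472 = 323.38 W/m².
Daily total = Q̄ × 24.00 h × 3600 s/h = 323.38 × 24.00 × 3600 / 10⁶ = 27.94 MJ/m².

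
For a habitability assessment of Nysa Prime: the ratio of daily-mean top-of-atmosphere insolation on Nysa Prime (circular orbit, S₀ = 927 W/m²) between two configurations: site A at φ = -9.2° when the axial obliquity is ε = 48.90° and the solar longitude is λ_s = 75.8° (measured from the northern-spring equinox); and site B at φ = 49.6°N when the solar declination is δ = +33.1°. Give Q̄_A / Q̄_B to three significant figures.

Q̄_A / Q̄_B ≈ 0.367

— Configuration A (φ=-9.2°):
Solar declination: sin δ = sin ε · sin λ_s = sin 48.90° × sin 75.8° = 0.73054, so δ = +46.932°.
cos H₀ = −tan(-9.2°) tan(+46.932°) = 0.1733, H₀ = 1.3966 rad.
Bracket: H₀ sin φ sin δ + cos φ cos δ sin H₀ = 1.3966×-0.15988×0.73054 + 0.98714×0.68287×0.98487 = -0.163121 + 0.663889 = 0.500768.
Q̄ = (S₀/π) × [bracket] = (927/π) × 0.500768 = 147.76 W/m².
— Configuration B (φ=+49.6°):
cos H₀ = −tan(+49.6°) tan(+33.100°) = -0.7660, H₀ = 2.4433 rad.
Bracket: H₀ sin φ sin δ + cos φ cos δ sin H₀ = 2.4433×0.76154×0.54610 + 0.64812×0.83772×0.64288 = 1.016112 + 0.349047 = 1.365159.
Q̄ = (S₀/π) × [bracket] = (927/π) × 1.365159 = 402.82 W/m².
Ratio Q̄_A / Q̄_B = 147.76 / 402.82 = 0.3668.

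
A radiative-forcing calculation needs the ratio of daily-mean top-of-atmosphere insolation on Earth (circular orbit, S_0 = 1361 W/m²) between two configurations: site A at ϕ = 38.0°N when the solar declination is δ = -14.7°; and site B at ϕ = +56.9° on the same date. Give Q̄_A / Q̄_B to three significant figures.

Q̄_A / Q̄_B ≈ 2.24

— Configuration A (ϕ=+38.0°):
cos h₀ = −tan(+38.0°) tan(-14.700°) = 0.2050, h₀ = 1.3644 rad.
Bracket: h₀ sin ϕ sin δ + cos ϕ cos δ sin h₀ = 1.3644×0.61566×-0.25376 + 0.78801×0.96727×0.97877 = -0.213160 + 0.746037 = 0.532877.
Q̄ = (S_0/π) × [bracket] = (1361/π) × 0.532877 = 230.85 W/m².
— Configuration B (ϕ=+56.9°):
cos h₀ = −tan(+56.9°) tan(-14.700°) = 0.4024, h₀ = 1.1566 rad.
Bracket: h₀ sin ϕ sin δ + cos ϕ cos δ sin h₀ = 1.1566×0.83772×-0.25376 + 0.54610×0.96727×0.91545 = -0.245870 + 0.483565 = 0.237695.
Q̄ = (S_0/π) × [bracket] = (1361/π) × 0.237695 = 102.97 W/m².
Ratio Q̄_A / Q̄_B = 230.85 / 102.97 = 2.242.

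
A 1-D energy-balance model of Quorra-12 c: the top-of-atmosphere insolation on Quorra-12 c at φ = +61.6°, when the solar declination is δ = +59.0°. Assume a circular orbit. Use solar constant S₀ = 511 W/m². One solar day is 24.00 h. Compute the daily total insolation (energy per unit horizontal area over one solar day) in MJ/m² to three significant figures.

cos H₀ = −tan(+61.6°) tan(+59.000°) = -3.0780 ≤ −1 ⇒ polar day, H₀ = π.
Bracket: H₀ sin φ sin δ + cos φ cos δ sin H₀ = 3.1416×0.87965×0.85717 + 0.47562×0.51504×0.00000 = 2.368797 + 0.000000 = 2.368797.
Q̄ = (S₀/π) × [bracket] = (511/π) × 2.368797 = 385.30 W/m².
Daily total = Q̄ × 24.00 h × 3600 s/h = 385.30 × 24.00 × 3600 / 10⁶ = 33.29 MJ/m².

33.3 MJ/m²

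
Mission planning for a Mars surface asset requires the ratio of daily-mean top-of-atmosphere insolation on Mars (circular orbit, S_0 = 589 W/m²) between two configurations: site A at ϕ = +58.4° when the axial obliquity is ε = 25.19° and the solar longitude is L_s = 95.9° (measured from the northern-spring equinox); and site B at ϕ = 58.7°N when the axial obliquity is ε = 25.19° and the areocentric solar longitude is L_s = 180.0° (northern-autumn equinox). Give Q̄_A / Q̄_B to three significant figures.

Q̄_A / Q̄_B ≈ 2.28

— Configuration A (ϕ=+58.4°):
Solar declination: sin δ = sin ε · sin L_s = sin 25.19° × sin 95.9° = 0.42337, so δ = +25.047°.
cos h₀ = −tan(+58.4°) tan(+25.047°) = -0.7596, h₀ = 2.4335 rad.
Bracket: h₀ sin ϕ sin δ + cos ϕ cos δ sin h₀ = 2.4335×0.85173×0.42337 + 0.52399×0.90596×0.65038 = 0.877513 + 0.308744 = 1.186257.
Q̄ = (S_0/π) × [bracket] = (589/π) × 1.186257 = 222.40 W/m².
— Configuration B (ϕ=+58.7°):
sin δ = sin 25.19° × sin 180.0° = 0.00000, so δ = +0.000°.
cos h₀ = −tan(+58.7°) tan(+0.000°) = -0.0000, h₀ = 1.5708 rad.
Bracket: h₀ sin ϕ sin δ + cos ϕ cos δ sin h₀ = 1.5708×0.85446×0.00000 + 0.51952×1.00000×1.00000 = 0.000000 + 0.519520 = 0.519520.
Q̄ = (S_0/π) × [bracket] = (589/π) × 0.519520 = 97.402 W/m².
Ratio Q̄_A / Q̄_B = 222.40 / 97.402 = 2.283.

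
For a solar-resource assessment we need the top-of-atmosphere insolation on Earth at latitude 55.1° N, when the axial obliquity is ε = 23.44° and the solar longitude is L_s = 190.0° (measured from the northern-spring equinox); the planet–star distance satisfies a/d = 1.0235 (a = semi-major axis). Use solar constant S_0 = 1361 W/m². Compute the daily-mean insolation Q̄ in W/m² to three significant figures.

Solar declination: sin δ = sin ε · sin L_s = sin 23.44° × sin 190.0° = -0.06908, so δ = -3.961°.
cos h₀ = −tan(+55.1°) tan(-3.961°) = 0.0993, h₀ = 1.4714 rad.
Bracket: h₀ sin ϕ sin δ + cos ϕ cos δ sin h₀ = 1.4714×0.82015×-0.06908 + 0.57215×0.99761×0.99506 = -0.083364 + 0.567963 = 0.484599.
Inverse-square distance factor (a/d)² = 1.0235² = 1.047552.
Q̄ = (S_0/π) × 1.047552 × [bracket] = (1361/π) × 1.047552 × 0.484599 = 219.9 W/m².

Q̄ ≈ 220 W/m²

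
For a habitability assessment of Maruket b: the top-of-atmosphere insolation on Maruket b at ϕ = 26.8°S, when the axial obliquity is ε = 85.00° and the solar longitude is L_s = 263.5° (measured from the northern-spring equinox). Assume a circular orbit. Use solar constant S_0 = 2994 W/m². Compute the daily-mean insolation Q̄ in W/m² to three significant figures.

Solar declination: sin δ = sin ε · sin L_s = sin 85.00° × sin 263.5° = -0.98979, so δ = -81.806°.
cos h₀ = −tan(-26.8°) tan(-81.806°) = -3.5080 ≤ −1 ⇒ polar day, h₀ = π.
Bracket: h₀ sin ϕ sin δ + cos ϕ cos δ sin h₀ = 3.1416×-0.45088×-0.98979 + 0.89259×0.14253×0.00000 = 1.402022 + 0.000000 = 1.402022.
Q̄ = (S_0/π) × [bracket] = (2994/π) × 1.402022 = 1336 W/m².

Q̄ ≈ 1.34e+03 W/m²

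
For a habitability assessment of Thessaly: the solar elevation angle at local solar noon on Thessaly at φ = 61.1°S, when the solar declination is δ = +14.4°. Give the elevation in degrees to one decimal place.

14.5°

At local noon the hour angle is zero, so the zenith angle equals |φ − δ| = |-61.1° − (+14.400°)| = 75.500°.
Elevation = 90° − 75.500° = 14.5°.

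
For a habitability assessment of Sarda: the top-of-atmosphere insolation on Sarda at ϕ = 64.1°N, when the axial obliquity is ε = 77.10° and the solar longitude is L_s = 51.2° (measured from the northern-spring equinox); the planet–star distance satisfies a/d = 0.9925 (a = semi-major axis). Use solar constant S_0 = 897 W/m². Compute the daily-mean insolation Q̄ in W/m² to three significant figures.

Solar declination: sin δ = sin ε · sin L_s = sin 77.10° × sin 51.2° = 0.75967, so δ = +49.435°.
cos h₀ = −tan(+64.1°) tan(+49.435°) = -2.4057 ≤ −1 ⇒ polar day, h₀ = π.
Bracket: h₀ sin ϕ sin δ + cos ϕ cos δ sin h₀ = 3.1416×0.89956×0.75967 + 0.43680×0.65031×0.00000 = 2.146871 + 0.000000 = 2.146871.
Inverse-square distance factor (a/d)² = 0.9925² = 0.985056.
Q̄ = (S_0/π) × 0.985056 × [bracket] = (897/π) × 0.985056 × 2.146871 = 603.8 W/m².

Q̄ ≈ 604 W/m²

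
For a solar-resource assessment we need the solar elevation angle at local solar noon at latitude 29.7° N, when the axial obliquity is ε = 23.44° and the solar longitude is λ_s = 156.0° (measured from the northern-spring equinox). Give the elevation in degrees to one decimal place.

69.6°

Solar declination: sin δ = sin ε · sin λ_s = sin 23.44° × sin 156.0° = 0.16180, so δ = +9.311°.
At local noon the hour angle is zero, so the zenith angle equals |φ − δ| = |+29.7° − (+9.311°)| = 20.389°.
Elevation = 90° − 20.389° = 69.6°.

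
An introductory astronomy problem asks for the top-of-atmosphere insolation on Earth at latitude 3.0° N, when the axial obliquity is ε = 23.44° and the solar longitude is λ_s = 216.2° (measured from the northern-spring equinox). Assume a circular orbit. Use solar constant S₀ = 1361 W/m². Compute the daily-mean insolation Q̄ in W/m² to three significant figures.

Q̄ ≈ 412 W/m²

Solar declination: sin δ = sin ε · sin λ_s = sin 23.44° × sin 216.2° = -0.23494, so δ = -13.588°.
cos H₀ = −tan(+3.0°) tan(-13.588°) = 0.0127, H₀ = 1.5581 rad.
Bracket: H₀ sin φ sin δ + cos φ cos δ sin H₀ = 1.5581×0.05234×-0.23494 + 0.99863×0.97201×0.99992 = -0.019160 + 0.970601 = 0.951441.
Q̄ = (S₀/π) × [bracket] = (1361/π) × 0.951441 = 412.2 W/m².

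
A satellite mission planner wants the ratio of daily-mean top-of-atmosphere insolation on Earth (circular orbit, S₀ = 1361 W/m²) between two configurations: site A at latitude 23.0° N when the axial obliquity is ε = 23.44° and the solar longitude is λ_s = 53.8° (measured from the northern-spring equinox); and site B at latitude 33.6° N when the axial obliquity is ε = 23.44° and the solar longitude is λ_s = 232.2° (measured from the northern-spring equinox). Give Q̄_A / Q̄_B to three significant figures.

Q̄_A / Q̄_B ≈ 2.01

— Configuration A (φ=+23.0°):
Solar declination: sin δ = sin ε · sin λ_s = sin 23.44° × sin 53.8° = 0.32100, so δ = +18.723°.
cos H₀ = −tan(+23.0°) tan(+18.723°) = -0.1439, H₀ = 1.7152 rad.
Bracket: H₀ sin φ sin δ + cos φ cos δ sin H₀ = 1.7152×0.39073×0.32100 + 0.92050×0.94708×0.98960 = 0.215128 + 0.862721 = 1.077849.
Q̄ = (S₀/π) × [bracket] = (1361/π) × 1.077849 = 466.95 W/m².
— Configuration B (φ=+33.6°):
Solar declination: sin δ = sin ε · sin λ_s = sin 23.44° × sin 232.2° = -0.31431, so δ = -18.319°.
cos H₀ = −tan(+33.6°) tan(-18.319°) = 0.2200, H₀ = 1.3490 rad.
Bracket: H₀ sin φ sin δ + cos φ cos δ sin H₀ = 1.3490×0.55339×-0.31431 + 0.83292×0.94932×0.97550 = -0.234640 + 0.771335 = 0.536695.
Q̄ = (S₀/π) × [bracket] = (1361/π) × 0.536695 = 232.51 W/m².
Ratio Q̄_A / Q̄_B = 466.95 / 232.51 = 2.008.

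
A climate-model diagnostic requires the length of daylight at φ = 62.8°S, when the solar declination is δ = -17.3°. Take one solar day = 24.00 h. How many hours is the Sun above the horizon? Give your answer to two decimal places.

cos H₀ = −tan φ · tan δ = −tan(-62.8°) × tan(-17.300°) = -0.6060, so H₀ = 2.2219 rad = 127.30°.
Daylight = 2H₀/(2π) × 24.00 h = (2.2219/π) × 24.00 = 16.97 h.

16.97 h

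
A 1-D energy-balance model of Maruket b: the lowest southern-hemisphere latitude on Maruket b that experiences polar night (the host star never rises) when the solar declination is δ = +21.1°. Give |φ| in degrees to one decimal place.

|φ| = 68.9°

Polar night requires cos H₀ = −tan φ tan δ ≥ 1, i.e. tan φ tan δ ≤ −1.
The boundary is |tan φ| · |tan δ| = 1, so |φ| = 90° − |δ| = 90° − 21.1° = 68.9° in the southern hemisphere.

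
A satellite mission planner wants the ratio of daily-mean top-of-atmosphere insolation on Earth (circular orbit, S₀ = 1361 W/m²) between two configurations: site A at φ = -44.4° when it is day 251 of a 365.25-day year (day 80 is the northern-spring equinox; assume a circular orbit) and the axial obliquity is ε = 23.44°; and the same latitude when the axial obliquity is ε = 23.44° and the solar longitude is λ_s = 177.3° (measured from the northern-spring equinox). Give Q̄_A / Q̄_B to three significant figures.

— Configuration A (φ=-44.4°):
Solar longitude: λ_s = 360° × (251 − 80)/365.25 = 168.542°.
sin δ = sin 23.44° × sin 168.542° = 0.07902, so δ = +4.532°.
cos H₀ = −tan(-44.4°) tan(+4.532°) = 0.0776, H₀ = 1.4931 rad.
Bracket: H₀ sin φ sin δ + cos φ cos δ sin H₀ = 1.4931×-0.69966×0.07902 + 0.71447×0.99687×0.99698 = -0.082549 + 0.710083 = 0.627534.
Q̄ = (S₀/π) × [bracket] = (1361/π) × 0.627534 = 271.86 W/m².
— Configuration B (φ=-44.4°):
Solar declination: sin δ = sin ε · sin λ_s = sin 23.44° × sin 177.3° = 0.01874, so δ = +1.074°.
cos H₀ = −tan(-44.4°) tan(+1.074°) = 0.0184, H₀ = 1.5524 rad.
Bracket: H₀ sin φ sin δ + cos φ cos δ sin H₀ = 1.5524×-0.69966×0.01874 + 0.71447×0.99982×0.99983 = -0.020354 + 0.714220 = 0.693866.
Q̄ = (S₀/π) × [bracket] = (1361/π) × 0.693866 = 300.60 W/m².
Ratio Q̄_A / Q̄_B = 271.86 / 300.60 = 0.9044.

Q̄_A / Q̄_B ≈ 0.904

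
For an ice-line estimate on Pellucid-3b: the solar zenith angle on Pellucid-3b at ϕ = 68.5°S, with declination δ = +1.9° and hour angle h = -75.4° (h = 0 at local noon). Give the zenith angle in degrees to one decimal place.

θ_z = 86.5°

cos θ_z = sin ϕ sin δ + cos ϕ cos δ cos h = -0.030848 + 0.092333 = 0.061485.
θ_z = arccos(0.061485) = 86.5°.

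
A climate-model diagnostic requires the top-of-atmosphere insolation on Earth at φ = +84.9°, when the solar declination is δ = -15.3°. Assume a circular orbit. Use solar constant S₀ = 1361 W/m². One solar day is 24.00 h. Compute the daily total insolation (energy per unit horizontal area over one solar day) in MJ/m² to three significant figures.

cos H₀ = −tan(+84.9°) tan(-15.300°) = 3.0653 ≥ 1 ⇒ polar night, H₀ = 0 and Q̄ = 0.
Daily total = Q̄ × 24.00 h × 3600 s/h = 0.00 MJ/m².

0.00 MJ/m²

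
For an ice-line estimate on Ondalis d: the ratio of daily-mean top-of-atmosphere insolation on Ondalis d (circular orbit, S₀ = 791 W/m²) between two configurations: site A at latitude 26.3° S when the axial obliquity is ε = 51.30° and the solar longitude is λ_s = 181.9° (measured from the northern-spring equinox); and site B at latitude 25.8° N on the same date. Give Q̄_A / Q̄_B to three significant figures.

— Configuration A (φ=-26.3°):
Solar declination: sin δ = sin ε · sin λ_s = sin 51.30° × sin 181.9° = -0.02588, so δ = -1.483°.
cos H₀ = −tan(-26.3°) tan(-1.483°) = -0.0128, H₀ = 1.5836 rad.
Bracket: H₀ sin φ sin δ + cos φ cos δ sin H₀ = 1.5836×-0.44307×-0.02588 + 0.89649×0.99967×0.99992 = 0.018159 + 0.896122 = 0.914281.
Q̄ = (S₀/π) × [bracket] = (791/π) × 0.914281 = 230.20 W/m².
— Configuration B (φ=+25.8°):
cos H₀ = −tan(+25.8°) tan(-1.483°) = 0.0125, H₀ = 1.5583 rad.
Bracket: H₀ sin φ sin δ + cos φ cos δ sin H₀ = 1.5583×0.43523×-0.02588 + 0.90032×0.99967×0.99992 = -0.017552 + 0.899951 = 0.882399.
Q̄ = (S₀/π) × [bracket] = (791/π) × 0.882399 = 222.17 W/m².
Ratio Q̄_A / Q̄_B = 230.20 / 222.17 = 1.036.

Q̄_A / Q̄_B ≈ 1.04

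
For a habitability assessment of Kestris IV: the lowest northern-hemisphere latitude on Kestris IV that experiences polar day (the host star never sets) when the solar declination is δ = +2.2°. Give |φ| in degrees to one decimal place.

Polar day requires cos H₀ = −tan φ tan δ ≤ −1, i.e. tan φ tan δ ≥ 1.
The boundary is |tan φ| · |tan δ| = 1, so |φ| = 90° − |δ| = 90° − 2.2° = 87.8° in the northern hemisphere.

|φ| = 87.8°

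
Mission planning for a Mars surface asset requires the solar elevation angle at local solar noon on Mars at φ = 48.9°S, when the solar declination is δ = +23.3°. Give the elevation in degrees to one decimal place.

17.8°

At local noon the hour angle is zero, so the zenith angle equals |φ − δ| = |-48.9° − (+23.300°)| = 72.200°.
Elevation = 90° − 72.200° = 17.8°.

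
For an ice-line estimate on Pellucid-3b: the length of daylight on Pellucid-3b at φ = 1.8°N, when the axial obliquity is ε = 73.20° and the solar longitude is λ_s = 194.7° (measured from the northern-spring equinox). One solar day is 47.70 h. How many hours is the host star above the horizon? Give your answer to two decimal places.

23.73 h

Solar declination: sin δ = sin ε · sin λ_s = sin 73.20° × sin 194.7° = -0.24293, so δ = -14.059°.
cos H₀ = −tan φ · tan δ = −tan(+1.8°) × tan(-14.059°) = 0.0079, so H₀ = 1.5629 rad = 89.55°.
Daylight = 2H₀/(2π) × 47.70 h = (1.5629/π) × 47.70 = 23.73 h.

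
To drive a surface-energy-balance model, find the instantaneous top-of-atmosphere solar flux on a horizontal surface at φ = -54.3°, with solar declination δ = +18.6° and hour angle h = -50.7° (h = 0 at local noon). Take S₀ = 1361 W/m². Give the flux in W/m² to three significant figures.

cos θ_z = sin φ sin δ + cos φ cos δ cos h = -0.259022 + 0.350299 = 0.091277.
Flux = S₀ · cos θ_z = 1361 × 0.091277 = 124.2 W/m².

124 W/m²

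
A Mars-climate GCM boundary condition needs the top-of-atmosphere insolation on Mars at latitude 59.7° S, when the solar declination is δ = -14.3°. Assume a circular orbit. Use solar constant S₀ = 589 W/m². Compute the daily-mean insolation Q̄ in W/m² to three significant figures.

cos H₀ = −tan(-59.7°) tan(-14.300°) = -0.4362, H₀ = 2.0222 rad.
Bracket: H₀ sin φ sin δ + cos φ cos δ sin H₀ = 2.0222×-0.86340×-0.24700 + 0.50453×0.96902×0.89985 = 0.431254 + 0.439936 = 0.871190.
Q̄ = (S₀/π) × [bracket] = (589/π) × 0.871190 = 163.3 W/m².

Q̄ ≈ 163 W/m²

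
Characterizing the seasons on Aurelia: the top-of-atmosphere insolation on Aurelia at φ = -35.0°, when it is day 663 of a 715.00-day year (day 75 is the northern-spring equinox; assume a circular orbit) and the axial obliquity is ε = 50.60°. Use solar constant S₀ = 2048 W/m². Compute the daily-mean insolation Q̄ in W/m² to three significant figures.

Solar longitude: λ_s = 360° × (663 − 75)/715.00 = 296.056°.
sin δ = sin 50.60° × sin 296.056° = -0.69420, so δ = -43.963°.
cos H₀ = −tan(-35.0°) tan(-43.963°) = -0.6753, H₀ = 2.3122 rad.
Bracket: H₀ sin φ sin δ + cos φ cos δ sin H₀ = 2.3122×-0.57358×-0.69420 + 0.81915×0.71978×0.73753 = 0.920670 + 0.434853 = 1.355523.
Q̄ = (S₀/π) × [bracket] = (2048/π) × 1.355523 = 883.7 W/m².

Q̄ ≈ 884 W/m²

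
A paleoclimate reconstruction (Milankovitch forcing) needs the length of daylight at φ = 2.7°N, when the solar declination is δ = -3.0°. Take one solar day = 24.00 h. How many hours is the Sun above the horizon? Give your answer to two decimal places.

11.98 h

cos H₀ = −tan φ · tan δ = −tan(+2.7°) × tan(-3.000°) = 0.0025, so H₀ = 1.5683 rad = 89.86°.
Daylight = 2H₀/(2π) × 24.00 h = (1.5683/π) × 24.00 = 11.98 h.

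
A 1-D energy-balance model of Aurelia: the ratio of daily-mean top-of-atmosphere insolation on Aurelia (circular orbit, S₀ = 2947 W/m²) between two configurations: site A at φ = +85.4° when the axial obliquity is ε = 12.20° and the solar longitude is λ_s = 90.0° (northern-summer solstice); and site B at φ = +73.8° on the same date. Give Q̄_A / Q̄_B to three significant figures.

— Configuration A (φ=+85.4°):
Solar declination: sin δ = sin ε · sin λ_s = sin 12.20° × sin 90.0° = 0.21132, so δ = +12.200°.
cos H₀ = −tan(+85.4°) tan(+12.200°) = -2.6872 ≤ −1 ⇒ polar day, H₀ = π.
Bracket: H₀ sin φ sin δ + cos φ cos δ sin H₀ = 3.1416×0.99678×0.21132 + 0.08020×0.97742×0.00000 = 0.661745 + 0.000000 = 0.661745.
Q̄ = (S₀/π) × [bracket] = (2947/π) × 0.661745 = 620.76 W/m².
— Configuration B (φ=+73.8°):
cos H₀ = −tan(+73.8°) tan(+12.200°) = -0.7442, H₀ = 2.4101 rad.
Bracket: H₀ sin φ sin δ + cos φ cos δ sin H₀ = 2.4101×0.96029×0.21132 + 0.27899×0.97742×0.66797 = 0.489078 + 0.182149 = 0.671227.
Q̄ = (S₀/π) × [bracket] = (2947/π) × 0.671227 = 629.65 W/m².
Ratio Q̄_A / Q̄_B = 620.76 / 629.65 = 0.9859.

Q̄_A / Q̄_B ≈ 0.986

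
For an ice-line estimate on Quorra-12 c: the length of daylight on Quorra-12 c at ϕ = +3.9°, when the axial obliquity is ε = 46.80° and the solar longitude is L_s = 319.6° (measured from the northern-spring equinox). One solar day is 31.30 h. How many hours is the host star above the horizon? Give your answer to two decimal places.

15.29 h

Solar declination: sin δ = sin ε · sin L_s = sin 46.80° × sin 319.6° = -0.47246, so δ = -28.194°.
cos h₀ = −tan ϕ · tan δ = −tan(+3.9°) × tan(-28.194°) = 0.0365, so h₀ = 1.5342 rad = 87.91°.
Daylight = 2h₀/(2π) × 31.30 h = (1.5342/π) × 31.30 = 15.29 h.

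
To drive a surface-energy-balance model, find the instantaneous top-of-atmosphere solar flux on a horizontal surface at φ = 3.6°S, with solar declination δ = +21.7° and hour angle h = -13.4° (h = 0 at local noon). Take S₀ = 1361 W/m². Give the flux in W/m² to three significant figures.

cos θ_z = sin φ sin δ + cos φ cos δ cos h = -0.023217 + 0.902054 = 0.878837.
Flux = S₀ · cos θ_z = 1361 × 0.878837 = 1196 W/m².

1.20e+03 W/m²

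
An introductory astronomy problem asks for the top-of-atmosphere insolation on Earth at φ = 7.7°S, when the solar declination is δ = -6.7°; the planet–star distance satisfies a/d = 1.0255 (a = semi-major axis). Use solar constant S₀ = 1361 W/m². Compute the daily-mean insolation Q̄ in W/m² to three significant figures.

Q̄ ≈ 460 W/m²

cos H₀ = −tan(-7.7°) tan(-6.700°) = -0.0159, H₀ = 1.5867 rad.
Bracket: H₀ sin φ sin δ + cos φ cos δ sin H₀ = 1.5867×-0.13399×-0.11667 + 0.99098×0.99317×0.99987 = 0.024804 + 0.984084 = 1.008888.
Inverse-square distance factor (a/d)² = 1.0255² = 1.051650.
Q̄ = (S₀/π) × 1.051650 × [bracket] = (1361/π) × 1.051650 × 1.008888 = 459.6 W/m².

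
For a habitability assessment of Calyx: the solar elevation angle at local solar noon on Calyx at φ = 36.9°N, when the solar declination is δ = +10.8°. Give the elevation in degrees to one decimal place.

At local noon the hour angle is zero, so the zenith angle equals |φ − δ| = |+36.9° − (+10.800°)| = 26.100°.
Elevation = 90° − 26.100° = 63.9°.

63.9°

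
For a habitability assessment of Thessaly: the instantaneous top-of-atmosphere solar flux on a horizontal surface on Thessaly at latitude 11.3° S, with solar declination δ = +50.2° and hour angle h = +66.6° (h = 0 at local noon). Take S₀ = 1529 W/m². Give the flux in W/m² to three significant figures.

151 W/m²

cos θ_z = sin φ sin δ + cos φ cos δ cos h = -0.150542 + 0.249290 = 0.098748.
Flux = S₀ · cos θ_z = 1529 × 0.098748 = 151.0 W/m².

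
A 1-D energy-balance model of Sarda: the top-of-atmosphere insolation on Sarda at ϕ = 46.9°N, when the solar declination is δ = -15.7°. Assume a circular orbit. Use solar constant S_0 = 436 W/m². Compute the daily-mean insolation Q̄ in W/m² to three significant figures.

cos h₀ = −tan(+46.9°) tan(-15.700°) = 0.3004, h₀ = 1.2657 rad.
Bracket: h₀ sin ϕ sin δ + cos ϕ cos δ sin h₀ = 1.2657×0.73016×-0.27060 + 0.68327×0.96269×0.95382 = -0.250079 + 0.627401 = 0.377322.
Q̄ = (S_0/π) × [bracket] = (436/π) × 0.377322 = 52.37 W/m².

Q̄ ≈ 52.4 W/m²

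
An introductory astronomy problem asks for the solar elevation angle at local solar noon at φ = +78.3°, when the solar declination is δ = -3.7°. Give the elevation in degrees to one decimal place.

At local noon the hour angle is zero, so the zenith angle equals |φ − δ| = |+78.3° − (-3.700°)| = 82.000°.
Elevation = 90° − 82.000° = 8.0°.

8.0°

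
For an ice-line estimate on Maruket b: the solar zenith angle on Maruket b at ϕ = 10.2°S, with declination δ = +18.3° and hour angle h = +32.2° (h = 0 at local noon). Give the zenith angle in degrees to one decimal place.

θ_z = 42.7°

cos θ_z = sin ϕ sin δ + cos ϕ cos δ cos h = -0.055603 + 0.790700 = 0.735097.
θ_z = arccos(0.735097) = 42.7°.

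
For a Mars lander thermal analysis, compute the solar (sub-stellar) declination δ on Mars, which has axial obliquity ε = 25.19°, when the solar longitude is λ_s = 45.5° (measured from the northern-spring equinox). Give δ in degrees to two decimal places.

δ = +17.67°

sin δ = sin ε · sin λ_s = sin 25.19° × sin 45.5° = 0.303575.
δ = arcsin(0.303575) = +17.67°.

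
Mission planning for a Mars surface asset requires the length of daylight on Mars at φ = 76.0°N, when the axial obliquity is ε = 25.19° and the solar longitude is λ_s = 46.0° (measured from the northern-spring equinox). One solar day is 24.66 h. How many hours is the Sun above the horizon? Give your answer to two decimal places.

24.66 h

Solar declination: sin δ = sin ε · sin λ_s = sin 25.19° × sin 46.0° = 0.30617, so δ = +17.828°.
Sunrise equation: cos H₀ = −tan φ · tan δ = -1.2899 ≤ −1, so the Sun never sets (polar day) and H₀ = π.
Daylight = 2H₀/(2π) × 24.66 h = (3.1416/π) × 24.66 = 24.66 h.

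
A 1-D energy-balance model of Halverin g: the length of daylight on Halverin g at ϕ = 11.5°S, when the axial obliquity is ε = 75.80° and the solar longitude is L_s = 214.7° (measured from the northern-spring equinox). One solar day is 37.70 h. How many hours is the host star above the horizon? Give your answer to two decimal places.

20.47 h

Solar declination: sin δ = sin ε · sin L_s = sin 75.80° × sin 214.7° = -0.55189, so δ = -33.496°.
cos h₀ = −tan ϕ · tan δ = −tan(-11.5°) × tan(-33.496°) = -0.1346, so h₀ = 1.7059 rad = 97.74°.
Daylight = 2h₀/(2π) × 37.70 h = (1.7059/π) × 37.70 = 20.47 h.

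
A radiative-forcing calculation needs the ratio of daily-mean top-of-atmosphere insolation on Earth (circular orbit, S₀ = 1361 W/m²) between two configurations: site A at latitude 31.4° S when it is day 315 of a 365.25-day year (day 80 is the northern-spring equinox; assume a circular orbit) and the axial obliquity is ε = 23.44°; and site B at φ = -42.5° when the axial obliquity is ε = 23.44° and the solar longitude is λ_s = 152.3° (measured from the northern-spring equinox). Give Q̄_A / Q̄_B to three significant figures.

Q̄_A / Q̄_B ≈ 2.01

— Configuration A (φ=-31.4°):
Solar longitude: λ_s = 360° × (315 − 80)/365.25 = 231.622°.
sin δ = sin 23.44° × sin 231.622° = -0.31184, so δ = -18.170°.
cos H₀ = −tan(-31.4°) tan(-18.170°) = -0.2003, H₀ = 1.7725 rad.
Bracket: H₀ sin φ sin δ + cos φ cos δ sin H₀ = 1.7725×-0.52101×-0.31184 + 0.85355×0.95013×0.97973 = 0.287981 + 0.794545 = 1.082526.
Q̄ = (S₀/π) × [bracket] = (1361/π) × 1.082526 = 468.97 W/m².
— Configuration B (φ=-42.5°):
Solar declination: sin δ = sin ε · sin λ_s = sin 23.44° × sin 152.3° = 0.18491, so δ = +10.656°.
cos H₀ = −tan(-42.5°) tan(+10.656°) = 0.1724, H₀ = 1.3975 rad.
Bracket: H₀ sin φ sin δ + cos φ cos δ sin H₀ = 1.3975×-0.67559×0.18491 + 0.73728×0.98276×0.98503 = -0.174580 + 0.713722 = 0.539142.
Q̄ = (S₀/π) × [bracket] = (1361/π) × 0.539142 = 233.57 W/m².
Ratio Q̄_A / Q̄_B = 468.97 / 233.57 = 2.008.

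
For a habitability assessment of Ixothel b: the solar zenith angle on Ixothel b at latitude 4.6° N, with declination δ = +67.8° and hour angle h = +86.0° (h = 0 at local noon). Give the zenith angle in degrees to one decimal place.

θ_z = 84.2°

cos θ_z = sin ϕ sin δ + cos ϕ cos δ cos h = 0.074254 + 0.026272 = 0.100526.
θ_z = arccos(0.100526) = 84.2°.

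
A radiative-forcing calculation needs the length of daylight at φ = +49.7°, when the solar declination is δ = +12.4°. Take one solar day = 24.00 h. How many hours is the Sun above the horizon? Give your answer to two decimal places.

cos H₀ = −tan φ · tan δ = −tan(+49.7°) × tan(+12.400°) = -0.2593, so H₀ = 1.8330 rad = 105.03°.
Daylight = 2H₀/(2π) × 24.00 h = (1.8330/π) × 24.00 = 14.00 h.

14.00 h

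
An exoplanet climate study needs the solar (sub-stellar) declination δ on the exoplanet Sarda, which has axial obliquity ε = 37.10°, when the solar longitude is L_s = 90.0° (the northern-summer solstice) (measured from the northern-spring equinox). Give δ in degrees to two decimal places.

sin δ = sin ε · sin L_s = sin 37.10° × sin 90.0° = 0.603208.
δ = arcsin(0.603208) = +37.10°.

δ = +37.10°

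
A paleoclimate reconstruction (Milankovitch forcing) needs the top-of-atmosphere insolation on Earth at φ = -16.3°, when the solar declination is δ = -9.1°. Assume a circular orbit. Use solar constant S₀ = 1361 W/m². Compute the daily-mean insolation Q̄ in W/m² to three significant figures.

Q̄ ≈ 441 W/m²

cos H₀ = −tan(-16.3°) tan(-9.100°) = -0.0468, H₀ = 1.6177 rad.
Bracket: H₀ sin φ sin δ + cos φ cos δ sin H₀ = 1.6177×-0.28067×-0.15816 + 0.95981×0.98741×0.99890 = 0.071811 + 0.946683 = 1.018494.
Q̄ = (S₀/π) × [bracket] = (1361/π) × 1.018494 = 441.2 W/m².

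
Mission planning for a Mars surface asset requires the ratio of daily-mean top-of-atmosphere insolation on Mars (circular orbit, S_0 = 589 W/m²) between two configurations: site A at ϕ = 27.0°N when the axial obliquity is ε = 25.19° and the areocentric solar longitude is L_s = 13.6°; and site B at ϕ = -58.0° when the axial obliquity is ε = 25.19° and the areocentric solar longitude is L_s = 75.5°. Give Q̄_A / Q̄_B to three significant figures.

Q̄_A / Q̄_B ≈ 14.3

— Configuration A (ϕ=+27.0°):
sin δ = sin 25.19° × sin 13.6° = 0.10008, so δ = +5.744°.
cos h₀ = −tan(+27.0°) tan(+5.744°) = -0.0513, h₀ = 1.6221 rad.
Bracket: h₀ sin ϕ sin δ + cos ϕ cos δ sin h₀ = 1.6221×0.45399×0.10008 + 0.89101×0.99498×0.99869 = 0.073701 + 0.885376 = 0.959077.
Q̄ = (S_0/π) × [bracket] = (589/π) × 0.959077 = 179.81 W/m².
— Configuration B (ϕ=-58.0°):
sin δ = sin 25.19° × sin 75.5° = 0.41206, so δ = +24.335°.
cos h₀ = −tan(-58.0°) tan(+24.335°) = 0.7237, h₀ = 0.7616 rad.
Bracket: h₀ sin ϕ sin δ + cos ϕ cos δ sin h₀ = 0.7616×-0.84805×0.41206 + 0.52992×0.91115×0.69007 = -0.266139 + 0.333191 = 0.067052.
Q̄ = (S_0/π) × [bracket] = (589/π) × 0.067052 = 12.571 W/m².
Ratio Q̄_A / Q̄_B = 179.81 / 12.571 = 14.30.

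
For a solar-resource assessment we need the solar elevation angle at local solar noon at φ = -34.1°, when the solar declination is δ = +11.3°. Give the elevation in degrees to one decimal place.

44.6°

At local noon the hour angle is zero, so the zenith angle equals |φ − δ| = |-34.1° − (+11.300°)| = 45.400°.
Elevation = 90° − 45.400° = 44.6°.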